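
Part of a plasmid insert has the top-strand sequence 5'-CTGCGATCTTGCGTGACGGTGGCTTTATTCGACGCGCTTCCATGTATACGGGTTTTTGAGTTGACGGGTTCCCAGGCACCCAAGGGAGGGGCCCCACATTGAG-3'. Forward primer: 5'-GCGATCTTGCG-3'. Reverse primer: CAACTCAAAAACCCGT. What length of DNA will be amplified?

61 bp

Forward primer GCGATCTTGCG is found on the top strand at positions 3–13.
Taking the reverse complement of CAACTCAAAAACCCGT gives ACGGGTTTTTGAGTTG, found at positions 48–63 on the template; the primer anneals here to the top strand with its 3' end pointing upstream.
Amplicon spans positions 3–63: 61 bp.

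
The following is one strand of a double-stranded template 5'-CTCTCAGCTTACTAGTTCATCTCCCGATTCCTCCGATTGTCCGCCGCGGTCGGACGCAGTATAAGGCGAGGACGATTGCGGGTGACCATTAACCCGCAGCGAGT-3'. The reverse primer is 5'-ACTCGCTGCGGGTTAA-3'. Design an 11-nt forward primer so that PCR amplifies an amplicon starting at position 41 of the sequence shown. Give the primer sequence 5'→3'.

The reverse primer's reverse complement TTAACCCGCAGCGAGT matches the template at positions 89–104; the product starts at position 41.
The forward primer is identical to the top strand over positions 41–51: CCGCCGCGGTC.

5'-CCGCCGCGGTC-3'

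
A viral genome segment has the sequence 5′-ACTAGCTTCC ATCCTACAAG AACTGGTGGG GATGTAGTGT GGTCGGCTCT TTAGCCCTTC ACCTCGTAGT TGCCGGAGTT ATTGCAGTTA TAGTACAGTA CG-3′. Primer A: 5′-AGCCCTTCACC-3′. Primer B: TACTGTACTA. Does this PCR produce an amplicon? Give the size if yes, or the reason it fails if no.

Primer A (AGCCCTTCACC) matches the top strand at positions 53–63; it acts as a forward primer.
Primer B's reverse complement is TAGTACAGTA, matching the top strand at positions 91–100; it acts as a reverse primer.
The 3' ends face each other across positions 53–100, giving a 48 bp product.

Yes — a 48 bp product.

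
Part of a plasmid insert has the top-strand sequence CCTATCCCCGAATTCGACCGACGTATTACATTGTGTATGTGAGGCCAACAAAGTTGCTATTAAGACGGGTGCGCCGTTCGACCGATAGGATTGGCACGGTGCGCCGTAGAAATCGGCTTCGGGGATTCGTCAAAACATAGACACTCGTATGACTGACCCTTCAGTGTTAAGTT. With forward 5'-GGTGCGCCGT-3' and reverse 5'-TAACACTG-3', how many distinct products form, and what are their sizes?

Two products: 102 bp, 72 bp

The forward primer GGTGCGCCGT matches the top strand at positions 68–77, 98–107.
The reverse primer's reverse complement is CAGTGTTA, matching at positions 162–169.
Each forward site pairs with the reverse site to give a product ending at position 169: sizes 102, 72 bp.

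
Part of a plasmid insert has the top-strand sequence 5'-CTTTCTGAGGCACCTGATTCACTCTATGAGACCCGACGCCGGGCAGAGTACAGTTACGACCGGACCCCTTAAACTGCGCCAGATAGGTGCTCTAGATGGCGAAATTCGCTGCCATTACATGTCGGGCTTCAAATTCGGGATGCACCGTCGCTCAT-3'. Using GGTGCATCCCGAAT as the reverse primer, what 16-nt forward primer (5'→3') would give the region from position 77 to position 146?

The reverse primer's reverse complement ATTCGGGATGCACC matches the template at positions 133–146; the product starts at position 77.
The forward primer is identical to the top strand over positions 77–92: CGCCAGATAGGTGCTC.

5'-CGCCAGATAGGTGCTC-3'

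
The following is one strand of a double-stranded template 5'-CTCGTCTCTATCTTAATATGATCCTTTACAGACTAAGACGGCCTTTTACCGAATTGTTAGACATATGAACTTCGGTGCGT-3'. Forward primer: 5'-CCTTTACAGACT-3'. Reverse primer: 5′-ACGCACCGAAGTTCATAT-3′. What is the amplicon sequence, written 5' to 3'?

Forward primer CCTTTACAGACT is found on the top strand at positions 23–34.
Reverse complement of the reverse primer: ATATGAACTTCGGTGCGT. This occurs on the top strand at positions 63–80.
The product is the template from position 23 through 80 (58 bp).

5'-CCTTTACAGACTAAGACGGCCTTTTACCGAATTGTTAGACATATGAACTTCGGTGCGT-3'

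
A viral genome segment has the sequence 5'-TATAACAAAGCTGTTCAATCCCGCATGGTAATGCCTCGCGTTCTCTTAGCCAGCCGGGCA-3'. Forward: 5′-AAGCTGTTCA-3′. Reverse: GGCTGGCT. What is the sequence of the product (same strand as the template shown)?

5'-AAGCTGTTCAATCCCGCATGGTAATGCCTCGCGTTCTCTTAGCCAGCC-3'

Forward primer AAGCTGTTCA is found on the top strand at positions 8–17.
The reverse primer's reverse complement is AGCCAGCC, which matches the template at positions 48–55.
The product is the template from position 8 through 55 (48 bp).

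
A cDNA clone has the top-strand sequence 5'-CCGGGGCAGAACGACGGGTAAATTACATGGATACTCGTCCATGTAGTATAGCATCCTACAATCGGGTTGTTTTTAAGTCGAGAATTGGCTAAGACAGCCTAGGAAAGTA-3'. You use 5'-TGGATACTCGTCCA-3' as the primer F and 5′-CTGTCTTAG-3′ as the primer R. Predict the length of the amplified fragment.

70 bp

The forward primer matches the template at positions 28–41.
Taking the reverse complement of CTGTCTTAG gives CTAAGACAG, found at positions 89–97 on the template; the primer anneals here to the top strand with its 3' end pointing upstream.
The product runs from position 28 to position 97, so its length is 97 − 28 + 1 = 70 bp.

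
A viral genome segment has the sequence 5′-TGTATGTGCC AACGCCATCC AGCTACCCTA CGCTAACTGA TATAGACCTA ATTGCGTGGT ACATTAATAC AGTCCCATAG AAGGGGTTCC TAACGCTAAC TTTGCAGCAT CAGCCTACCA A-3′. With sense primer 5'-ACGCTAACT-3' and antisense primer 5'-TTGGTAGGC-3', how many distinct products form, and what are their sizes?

The forward primer ACGCTAACT matches the top strand at positions 30–38, 93–101.
The reverse primer's reverse complement is GCCTACCAA, matching at positions 113–121.
Each forward site pairs with the reverse site to give a product ending at position 121: sizes 92, 29 bp.

Two products: 92 bp, 29 bp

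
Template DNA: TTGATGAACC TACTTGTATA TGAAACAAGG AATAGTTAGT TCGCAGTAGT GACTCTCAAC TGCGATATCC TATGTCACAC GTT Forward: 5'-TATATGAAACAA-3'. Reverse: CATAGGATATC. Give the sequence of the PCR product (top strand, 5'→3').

Scanning the template, TATATGAAACAA occurs at positions 17–28; this primer anneals to the bottom strand there with its 3' end pointing downstream.
Reverse complement of the reverse primer: GATATCCTATG. This occurs on the top strand at positions 64–74.
The product is the template from position 17 through 74 (58 bp).

5'-TATATGAAACAAGGAATAGTTAGTTCGCAGTAGTGACTCTCAACTGCGATATCCTATG-3'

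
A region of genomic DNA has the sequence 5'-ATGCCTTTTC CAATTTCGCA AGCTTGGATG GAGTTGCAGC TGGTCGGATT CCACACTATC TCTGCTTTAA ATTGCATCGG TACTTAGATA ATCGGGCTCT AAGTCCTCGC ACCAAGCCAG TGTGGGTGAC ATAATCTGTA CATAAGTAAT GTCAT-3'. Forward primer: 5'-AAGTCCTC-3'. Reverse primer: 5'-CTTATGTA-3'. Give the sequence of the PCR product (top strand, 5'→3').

Scanning the template, AAGTCCTC occurs at positions 101–108; this primer anneals to the bottom strand there with its 3' end pointing downstream.
Reverse complement of the reverse primer: TACATAAG. This occurs on the top strand at positions 139–146.
The product is the template from position 101 through 146 (46 bp).

5'-AAGTCCTCGCACCAAGCCAGTGTGGGTGACATAATCTGTACATAAG-3'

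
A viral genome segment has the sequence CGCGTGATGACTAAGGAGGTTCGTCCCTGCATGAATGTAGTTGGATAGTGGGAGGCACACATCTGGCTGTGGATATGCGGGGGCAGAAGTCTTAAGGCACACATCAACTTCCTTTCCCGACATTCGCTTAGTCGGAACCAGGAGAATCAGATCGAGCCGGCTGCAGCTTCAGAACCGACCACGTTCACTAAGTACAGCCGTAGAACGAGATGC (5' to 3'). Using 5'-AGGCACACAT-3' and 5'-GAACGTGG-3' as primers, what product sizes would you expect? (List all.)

The forward primer AGGCACACAT matches the top strand at positions 53–62, 95–104.
The reverse primer's reverse complement is CCACGTTC, matching at positions 179–186.
Each forward site pairs with the reverse site to give a product ending at position 186: sizes 134, 92 bp.

134 bp, 92 bp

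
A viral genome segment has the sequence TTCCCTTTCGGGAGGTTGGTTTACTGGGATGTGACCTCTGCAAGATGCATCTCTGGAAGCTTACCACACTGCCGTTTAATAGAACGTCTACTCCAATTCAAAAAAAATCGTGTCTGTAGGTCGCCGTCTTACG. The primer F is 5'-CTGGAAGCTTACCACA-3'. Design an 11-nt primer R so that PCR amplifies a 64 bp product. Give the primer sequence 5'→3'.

5'-CAGACACGATT-3'

The forward primer binds at positions 53–68, so a 64 bp product ends at position 53 + 64 − 1 = 116.
The reverse primer anneals to the top strand over positions 106–116, i.e. to AATCGTGTCTG.
Its sequence written 5'→3' is the reverse complement: CAGACACGATT.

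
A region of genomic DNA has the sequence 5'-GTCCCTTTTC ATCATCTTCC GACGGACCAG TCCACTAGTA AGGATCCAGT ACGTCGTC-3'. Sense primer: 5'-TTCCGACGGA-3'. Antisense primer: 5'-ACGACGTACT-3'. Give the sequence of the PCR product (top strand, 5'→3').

Forward primer TTCCGACGGA is found on the top strand at positions 17–26.
Taking the reverse complement of ACGACGTACT gives AGTACGTCGT, found at positions 48–57 on the template; the primer anneals here to the top strand with its 3' end pointing upstream.
The product is the template from position 17 through 57 (41 bp).

5'-TTCCGACGGACCAGTCCACTAGTAAGGATCCAGTACGTCGT-3'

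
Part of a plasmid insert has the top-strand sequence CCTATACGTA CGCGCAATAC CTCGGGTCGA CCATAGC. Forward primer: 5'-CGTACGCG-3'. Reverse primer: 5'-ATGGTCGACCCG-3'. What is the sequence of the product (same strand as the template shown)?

5'-CGTACGCGCAATACCTCGGGTCGACCAT-3'

Scanning the template, CGTACGCG occurs at positions 7–14; this primer anneals to the bottom strand there with its 3' end pointing downstream.
Reverse complement of the reverse primer: CGGGTCGACCAT. This occurs on the top strand at positions 23–34.
The product is the template from position 7 through 34 (28 bp).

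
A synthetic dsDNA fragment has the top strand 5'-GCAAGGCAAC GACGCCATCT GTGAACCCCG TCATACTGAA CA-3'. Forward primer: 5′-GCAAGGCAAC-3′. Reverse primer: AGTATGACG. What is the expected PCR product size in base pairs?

37 bp

Scanning the template, GCAAGGCAAC occurs at positions 1–10; this primer anneals to the bottom strand there with its 3' end pointing downstream.
The reverse primer's reverse complement is CGTCATACT, which matches the template at positions 29–37.
Amplicon spans positions 1–37: 37 bp.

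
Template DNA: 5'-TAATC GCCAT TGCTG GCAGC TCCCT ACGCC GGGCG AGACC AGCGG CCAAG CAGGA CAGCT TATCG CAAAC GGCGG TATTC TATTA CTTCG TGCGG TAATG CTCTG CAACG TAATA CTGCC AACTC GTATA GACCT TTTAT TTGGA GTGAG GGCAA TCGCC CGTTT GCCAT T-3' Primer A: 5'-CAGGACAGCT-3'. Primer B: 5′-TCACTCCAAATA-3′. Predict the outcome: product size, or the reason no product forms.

Yes — a 99 bp product.

Primer A (CAGGACAGCT) matches the top strand at positions 51–60; it acts as a forward primer.
Primer B's reverse complement is TATTTGGAGTGA, matching the top strand at positions 138–149; it acts as a reverse primer.
The 3' ends face each other across positions 51–149, giving a 99 bp product.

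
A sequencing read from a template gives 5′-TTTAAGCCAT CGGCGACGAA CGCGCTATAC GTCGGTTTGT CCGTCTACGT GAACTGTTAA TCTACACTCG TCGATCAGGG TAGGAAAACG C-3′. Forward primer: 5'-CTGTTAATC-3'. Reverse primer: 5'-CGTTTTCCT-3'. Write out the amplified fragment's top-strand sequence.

5'-CTGTTAATCTACACTCGTCGATCAGGGTAGGAAAACG-3'

The forward primer matches the template at positions 54–62.
The reverse primer's reverse complement is AGGAAAACG, which matches the template at positions 82–90.
The product is the template from position 54 through 90 (37 bp).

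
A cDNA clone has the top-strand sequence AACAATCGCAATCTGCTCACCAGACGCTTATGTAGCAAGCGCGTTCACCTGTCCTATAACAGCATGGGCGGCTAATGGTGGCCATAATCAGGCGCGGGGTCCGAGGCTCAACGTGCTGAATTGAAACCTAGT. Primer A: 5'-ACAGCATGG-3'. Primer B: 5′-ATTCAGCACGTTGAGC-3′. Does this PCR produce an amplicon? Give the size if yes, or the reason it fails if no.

Yes — a 63 bp product.

Primer A (ACAGCATGG) matches the top strand at positions 59–67; it acts as a forward primer.
Primer B's reverse complement is GCTCAACGTGCTGAAT, matching the top strand at positions 106–121; it acts as a reverse primer.
The 3' ends face each other across positions 59–121, giving a 63 bp product.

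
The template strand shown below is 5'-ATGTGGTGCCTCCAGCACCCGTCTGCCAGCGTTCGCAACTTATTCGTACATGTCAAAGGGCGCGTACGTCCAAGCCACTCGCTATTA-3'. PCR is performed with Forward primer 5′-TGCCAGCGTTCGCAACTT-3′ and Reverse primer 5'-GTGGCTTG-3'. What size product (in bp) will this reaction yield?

Scanning the template, TGCCAGCGTTCGCAACTT occurs at positions 24–41; this primer anneals to the bottom strand there with its 3' end pointing downstream.
The reverse primer's reverse complement is CAAGCCAC, which matches the template at positions 71–78.
Product length = (reverse-primer end) − (forward-primer start) + 1 = 78 − 24 + 1 = 55 bp.

55 bp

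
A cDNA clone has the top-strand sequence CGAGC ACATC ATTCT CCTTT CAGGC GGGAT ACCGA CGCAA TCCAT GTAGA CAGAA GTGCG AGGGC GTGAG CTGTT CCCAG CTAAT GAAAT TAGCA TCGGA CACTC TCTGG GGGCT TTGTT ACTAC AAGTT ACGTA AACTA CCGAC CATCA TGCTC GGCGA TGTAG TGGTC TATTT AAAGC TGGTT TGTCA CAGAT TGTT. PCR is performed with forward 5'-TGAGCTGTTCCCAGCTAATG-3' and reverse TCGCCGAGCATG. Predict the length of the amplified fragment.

Forward primer TGAGCTGTTCCCAGCTAATG is found on the top strand at positions 67–86.
Reverse complement of the reverse primer: CATGCTCGGCGA. This occurs on the top strand at positions 149–160.
Amplicon spans positions 67–160: 94 bp.

94 bp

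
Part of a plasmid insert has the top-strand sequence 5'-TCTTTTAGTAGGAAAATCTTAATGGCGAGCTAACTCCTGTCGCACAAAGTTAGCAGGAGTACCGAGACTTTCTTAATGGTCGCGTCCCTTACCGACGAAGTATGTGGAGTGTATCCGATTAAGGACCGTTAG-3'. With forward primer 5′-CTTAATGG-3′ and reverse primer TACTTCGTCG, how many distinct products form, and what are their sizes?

The forward primer CTTAATGG matches the top strand at positions 18–25, 72–79.
The reverse primer's reverse complement is CGACGAAGTA, matching at positions 93–102.
Each forward site pairs with the reverse site to give a product ending at position 102: sizes 85, 31 bp.

Two products: 85 bp, 31 bp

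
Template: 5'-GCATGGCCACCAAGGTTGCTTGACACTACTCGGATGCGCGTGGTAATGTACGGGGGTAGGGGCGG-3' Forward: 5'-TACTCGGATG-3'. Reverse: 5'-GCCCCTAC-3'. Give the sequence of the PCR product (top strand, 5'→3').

Scanning the template, TACTCGGATG occurs at positions 27–36; this primer anneals to the bottom strand there with its 3' end pointing downstream.
Reverse complement of the reverse primer: GTAGGGGC. This occurs on the top strand at positions 56–63.
The product is the template from position 27 through 63 (37 bp).

5'-TACTCGGATGCGCGTGGTAATGTACGGGGGTAGGGGC-3'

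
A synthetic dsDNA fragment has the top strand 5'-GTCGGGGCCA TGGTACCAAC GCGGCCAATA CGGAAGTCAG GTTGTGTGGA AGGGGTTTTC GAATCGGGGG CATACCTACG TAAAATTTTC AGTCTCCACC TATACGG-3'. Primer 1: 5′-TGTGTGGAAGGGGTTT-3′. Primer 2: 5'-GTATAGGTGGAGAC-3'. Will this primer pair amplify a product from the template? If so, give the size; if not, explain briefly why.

Yes — a 63 bp product.

Primer 1 (TGTGTGGAAGGGGTTT) matches the top strand at positions 43–58; it acts as a forward primer.
Primer 2's reverse complement is GTCTCCACCTATAC, matching the top strand at positions 92–105; it acts as a reverse primer.
The 3' ends face each other across positions 43–105, giving a 63 bp product.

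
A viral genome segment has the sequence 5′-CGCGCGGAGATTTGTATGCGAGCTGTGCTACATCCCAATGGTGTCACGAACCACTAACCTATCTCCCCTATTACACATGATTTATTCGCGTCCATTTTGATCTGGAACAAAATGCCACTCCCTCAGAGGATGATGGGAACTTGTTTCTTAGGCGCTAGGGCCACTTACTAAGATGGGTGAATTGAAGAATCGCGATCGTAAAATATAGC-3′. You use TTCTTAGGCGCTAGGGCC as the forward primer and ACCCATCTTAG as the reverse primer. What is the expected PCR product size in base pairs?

The forward primer matches the template at positions 145–162.
Reverse complement of the reverse primer: CTAAGATGGGT. This occurs on the top strand at positions 168–178.
Amplicon spans positions 145–178: 34 bp.

34 bp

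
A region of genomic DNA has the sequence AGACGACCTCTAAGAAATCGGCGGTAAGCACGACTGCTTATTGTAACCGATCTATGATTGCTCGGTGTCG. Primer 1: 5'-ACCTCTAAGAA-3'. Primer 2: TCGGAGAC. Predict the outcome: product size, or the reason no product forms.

Primer 2 (TCGGAGAC) does not match the top strand, and its reverse complement GTCTCCGA does not match either.
With no annealing site for primer 2, no amplification occurs.

No product — primer 2 has no binding site in the template.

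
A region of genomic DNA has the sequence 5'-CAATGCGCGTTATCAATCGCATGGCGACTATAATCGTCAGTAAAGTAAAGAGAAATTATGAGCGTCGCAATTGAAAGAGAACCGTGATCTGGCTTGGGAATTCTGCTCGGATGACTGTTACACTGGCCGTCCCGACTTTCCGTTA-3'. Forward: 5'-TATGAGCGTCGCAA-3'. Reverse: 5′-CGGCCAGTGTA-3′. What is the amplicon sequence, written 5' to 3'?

5'-TATGAGCGTCGCAATTGAAAGAGAACCGTGATCTGGCTTGGGAATTCTGCTCGGATGACTGTTACACTGGCCG-3'

Scanning the template, TATGAGCGTCGCAA occurs at positions 57–70; this primer anneals to the bottom strand there with its 3' end pointing downstream.
Taking the reverse complement of CGGCCAGTGTA gives TACACTGGCCG, found at positions 119–129 on the template; the primer anneals here to the top strand with its 3' end pointing upstream.
The product is the template from position 57 through 129 (73 bp).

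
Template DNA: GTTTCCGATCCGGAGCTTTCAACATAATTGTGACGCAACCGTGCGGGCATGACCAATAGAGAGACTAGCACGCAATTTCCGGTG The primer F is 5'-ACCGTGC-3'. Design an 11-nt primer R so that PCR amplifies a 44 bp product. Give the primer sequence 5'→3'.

The forward primer binds at positions 38–44, so a 44 bp product ends at position 38 + 44 − 1 = 81.
The reverse primer anneals to the top strand over positions 71–81, i.e. to CGCAATTTCCG.
Its sequence written 5'→3' is the reverse complement: CGGAAATTGCG.

5'-CGGAAATTGCG-3'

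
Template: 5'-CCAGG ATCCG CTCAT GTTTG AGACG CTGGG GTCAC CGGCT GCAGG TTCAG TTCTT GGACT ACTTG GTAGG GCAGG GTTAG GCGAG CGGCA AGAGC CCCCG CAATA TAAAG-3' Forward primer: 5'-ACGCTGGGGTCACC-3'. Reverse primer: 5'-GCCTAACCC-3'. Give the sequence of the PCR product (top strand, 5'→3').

5'-ACGCTGGGGTCACCGGCTGCAGGTTCAGTTCTTGGACTACTTGGTAGGGCAGGGTTAGGC-3'

The forward primer matches the template at positions 23–36.
Reverse complement of the reverse primer: GGGTTAGGC. This occurs on the top strand at positions 74–82.
The product is the template from position 23 through 82 (60 bp).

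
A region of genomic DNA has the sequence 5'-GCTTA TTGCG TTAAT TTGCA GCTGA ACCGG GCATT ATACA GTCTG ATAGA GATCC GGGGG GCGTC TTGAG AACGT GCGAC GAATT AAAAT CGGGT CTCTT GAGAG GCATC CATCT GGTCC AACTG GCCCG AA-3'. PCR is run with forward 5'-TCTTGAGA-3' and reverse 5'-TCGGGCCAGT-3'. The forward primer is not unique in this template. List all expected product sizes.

The forward primer TCTTGAGA matches the top strand at positions 64–71, 97–104.
The reverse primer's reverse complement is ACTGGCCCGA, matching at positions 122–131.
Each forward site pairs with the reverse site to give a product ending at position 131: sizes 68, 35 bp.

68 bp, 35 bp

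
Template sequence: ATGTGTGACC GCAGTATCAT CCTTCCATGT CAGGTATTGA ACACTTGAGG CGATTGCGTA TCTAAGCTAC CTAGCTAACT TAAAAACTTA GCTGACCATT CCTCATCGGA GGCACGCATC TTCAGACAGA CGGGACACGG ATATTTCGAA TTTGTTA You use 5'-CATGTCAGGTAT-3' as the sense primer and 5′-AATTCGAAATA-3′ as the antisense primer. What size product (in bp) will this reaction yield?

Forward primer CATGTCAGGTAT is found on the top strand at positions 26–37.
The reverse primer's reverse complement is TATTTCGAATT, which matches the template at positions 142–152.
The product runs from position 26 to position 152, so its length is 152 − 26 + 1 = 127 bp.

127 bp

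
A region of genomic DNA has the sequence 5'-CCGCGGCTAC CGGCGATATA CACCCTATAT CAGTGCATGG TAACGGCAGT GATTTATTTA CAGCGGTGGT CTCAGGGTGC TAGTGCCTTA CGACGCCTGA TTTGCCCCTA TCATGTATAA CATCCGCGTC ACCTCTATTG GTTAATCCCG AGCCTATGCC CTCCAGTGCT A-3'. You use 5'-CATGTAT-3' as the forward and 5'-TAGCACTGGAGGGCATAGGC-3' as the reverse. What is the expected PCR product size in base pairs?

The forward primer matches the template at positions 112–118.
The reverse primer's reverse complement is GCCTATGCCCTCCAGTGCTA, which matches the template at positions 152–171.
Amplicon spans positions 112–171: 60 bp.

60 bp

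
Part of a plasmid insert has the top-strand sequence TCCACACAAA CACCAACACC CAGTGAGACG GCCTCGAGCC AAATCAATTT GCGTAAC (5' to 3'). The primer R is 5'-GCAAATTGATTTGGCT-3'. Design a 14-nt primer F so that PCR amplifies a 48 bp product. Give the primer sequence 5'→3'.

5'-CACAAACACCAACA-3'

The reverse primer's reverse complement AGCCAAATCAATTTGC matches the template at positions 37–52, so the product ends at position 52.
A 48 bp product then starts at position 52 − 48 + 1 = 5.
The forward primer is identical to the top strand there: CACAAACACCAACA.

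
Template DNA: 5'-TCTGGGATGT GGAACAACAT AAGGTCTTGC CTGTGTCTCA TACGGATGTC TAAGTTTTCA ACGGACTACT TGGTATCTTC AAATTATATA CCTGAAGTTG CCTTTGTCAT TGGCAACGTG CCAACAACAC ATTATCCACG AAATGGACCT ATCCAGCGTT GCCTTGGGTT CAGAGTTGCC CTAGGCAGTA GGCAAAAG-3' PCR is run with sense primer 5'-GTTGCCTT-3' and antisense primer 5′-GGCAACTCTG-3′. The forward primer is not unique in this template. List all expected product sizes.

84 bp, 23 bp

The forward primer GTTGCCTT matches the top strand at positions 97–104, 158–165.
The reverse primer's reverse complement is CAGAGTTGCC, matching at positions 171–180.
Each forward site pairs with the reverse site to give a product ending at position 180: sizes 84, 23 bp.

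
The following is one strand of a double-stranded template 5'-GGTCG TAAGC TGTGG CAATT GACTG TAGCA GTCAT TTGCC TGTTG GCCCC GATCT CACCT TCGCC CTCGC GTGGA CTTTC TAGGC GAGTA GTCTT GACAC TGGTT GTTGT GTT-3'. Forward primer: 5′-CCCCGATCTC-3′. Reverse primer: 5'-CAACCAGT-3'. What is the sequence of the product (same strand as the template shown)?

5'-CCCCGATCTCACCTTCGCCCTCGCGTGGACTTTCTAGGCGAGTAGTCTTGACACTGGTTG-3'

Forward primer CCCCGATCTC is found on the top strand at positions 47–56.
The reverse primer's reverse complement is ACTGGTTG, which matches the template at positions 99–106.
The product is the template from position 47 through 106 (60 bp).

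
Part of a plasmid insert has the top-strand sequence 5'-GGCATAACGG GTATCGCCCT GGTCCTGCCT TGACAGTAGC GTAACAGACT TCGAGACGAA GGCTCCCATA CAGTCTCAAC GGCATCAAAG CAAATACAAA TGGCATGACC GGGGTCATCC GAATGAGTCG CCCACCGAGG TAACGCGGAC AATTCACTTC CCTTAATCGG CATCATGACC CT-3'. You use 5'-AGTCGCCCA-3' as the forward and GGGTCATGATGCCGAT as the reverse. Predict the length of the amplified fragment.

56 bp

Scanning the template, AGTCGCCCA occurs at positions 126–134; this primer anneals to the bottom strand there with its 3' end pointing downstream.
Reverse complement of the reverse primer: ATCGGCATCATGACCC. This occurs on the top strand at positions 166–181.
Amplicon spans positions 126–181: 56 bp.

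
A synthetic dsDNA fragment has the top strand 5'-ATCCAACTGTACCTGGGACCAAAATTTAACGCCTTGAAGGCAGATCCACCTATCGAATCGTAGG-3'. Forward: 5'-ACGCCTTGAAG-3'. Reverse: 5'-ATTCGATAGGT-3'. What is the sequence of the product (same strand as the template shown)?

The forward primer matches the template at positions 29–39.
Taking the reverse complement of ATTCGATAGGT gives ACCTATCGAAT, found at positions 48–58 on the template; the primer anneals here to the top strand with its 3' end pointing upstream.
The product is the template from position 29 through 58 (30 bp).

5'-ACGCCTTGAAGGCAGATCCACCTATCGAAT-3'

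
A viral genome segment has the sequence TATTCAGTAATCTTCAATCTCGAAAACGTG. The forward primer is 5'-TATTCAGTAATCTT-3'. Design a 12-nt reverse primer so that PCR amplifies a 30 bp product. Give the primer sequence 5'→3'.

The forward primer binds at positions 1–14, so a 30 bp product ends at position 1 + 30 − 1 = 30.
The reverse primer anneals to the top strand over positions 19–30, i.e. to CTCGAAAACGTG.
Its sequence written 5'→3' is the reverse complement: CACGTTTTCGAG.

5'-CACGTTTTCGAG-3'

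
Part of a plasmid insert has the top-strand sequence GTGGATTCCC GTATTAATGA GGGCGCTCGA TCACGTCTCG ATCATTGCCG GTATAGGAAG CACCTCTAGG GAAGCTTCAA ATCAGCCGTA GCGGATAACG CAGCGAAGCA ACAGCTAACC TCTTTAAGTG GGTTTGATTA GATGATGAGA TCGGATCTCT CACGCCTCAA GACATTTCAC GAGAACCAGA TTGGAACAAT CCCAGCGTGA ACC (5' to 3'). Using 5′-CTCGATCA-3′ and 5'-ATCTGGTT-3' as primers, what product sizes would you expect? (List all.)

The forward primer CTCGATCA matches the top strand at positions 26–33, 37–44.
The reverse primer's reverse complement is AACCAGAT, matching at positions 184–191.
Each forward site pairs with the reverse site to give a product ending at position 191: sizes 166, 155 bp.

166 bp, 155 bp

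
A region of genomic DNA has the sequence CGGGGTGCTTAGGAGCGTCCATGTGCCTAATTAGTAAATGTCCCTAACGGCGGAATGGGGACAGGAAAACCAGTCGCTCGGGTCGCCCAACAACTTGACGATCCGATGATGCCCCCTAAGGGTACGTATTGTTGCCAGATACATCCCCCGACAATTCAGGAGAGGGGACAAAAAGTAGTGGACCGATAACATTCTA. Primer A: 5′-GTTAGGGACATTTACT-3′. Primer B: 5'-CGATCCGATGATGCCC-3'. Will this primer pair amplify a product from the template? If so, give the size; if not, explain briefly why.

No product — the primers' 3' ends point away from each other.

Primer A (GTTAGGGACATTTACT) has reverse complement AGTAAATGTCCCTAAC, which matches the top strand at positions 33–48; primer A anneals to the top strand there with its 3' end pointing upstream toward position 33.
Primer B (CGATCCGATGATGCCC) matches the top strand directly at positions 99–114; it anneals to the bottom strand with its 3' end pointing downstream toward position 114.
The 3' ends diverge (primer A extends toward position 1, primer B toward position 196), so the primers never converge on a shared product.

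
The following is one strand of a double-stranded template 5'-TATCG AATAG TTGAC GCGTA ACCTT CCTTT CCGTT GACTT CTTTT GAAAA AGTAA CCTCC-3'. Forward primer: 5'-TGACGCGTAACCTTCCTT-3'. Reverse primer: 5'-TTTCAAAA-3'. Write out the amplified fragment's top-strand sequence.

5'-TGACGCGTAACCTTCCTTTCCGTTGACTTCTTTTGAAA-3'

Forward primer TGACGCGTAACCTTCCTT is found on the top strand at positions 12–29.
The reverse primer's reverse complement is TTTTGAAA, which matches the template at positions 42–49.
The product is the template from position 12 through 49 (38 bp).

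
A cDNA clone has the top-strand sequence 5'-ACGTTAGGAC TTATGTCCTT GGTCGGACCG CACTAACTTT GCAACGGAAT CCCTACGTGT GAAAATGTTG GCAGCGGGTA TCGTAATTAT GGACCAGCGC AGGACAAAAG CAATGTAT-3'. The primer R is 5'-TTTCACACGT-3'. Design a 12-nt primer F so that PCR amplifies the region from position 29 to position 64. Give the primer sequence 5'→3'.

5'-CGCACTAACTTT-3'

The reverse primer's reverse complement ACGTGTGAAA matches the template at positions 55–64; the product starts at position 29.
The forward primer is identical to the top strand over positions 29–40: CGCACTAACTTT.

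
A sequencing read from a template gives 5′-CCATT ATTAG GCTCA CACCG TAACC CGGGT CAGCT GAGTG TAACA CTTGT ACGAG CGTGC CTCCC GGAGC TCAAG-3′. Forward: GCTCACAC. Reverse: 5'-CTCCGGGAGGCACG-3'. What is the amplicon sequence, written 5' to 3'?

5'-GCTCACACCGTAACCCGGGTCAGCTGAGTGTAACACTTGTACGAGCGTGCCTCCCGGAG-3'

The forward primer matches the template at positions 11–18.
Reverse complement of the reverse primer: CGTGCCTCCCGGAG. This occurs on the top strand at positions 56–69.
The product is the template from position 11 through 69 (59 bp).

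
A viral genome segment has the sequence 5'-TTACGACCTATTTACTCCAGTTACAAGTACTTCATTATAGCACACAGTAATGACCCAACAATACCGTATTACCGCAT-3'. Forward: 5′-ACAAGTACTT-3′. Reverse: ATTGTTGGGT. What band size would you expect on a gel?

Scanning the template, ACAAGTACTT occurs at positions 23–32; this primer anneals to the bottom strand there with its 3' end pointing downstream.
The reverse primer's reverse complement is ACCCAACAAT, which matches the template at positions 53–62.
Amplicon spans positions 23–62: 40 bp.

40 bp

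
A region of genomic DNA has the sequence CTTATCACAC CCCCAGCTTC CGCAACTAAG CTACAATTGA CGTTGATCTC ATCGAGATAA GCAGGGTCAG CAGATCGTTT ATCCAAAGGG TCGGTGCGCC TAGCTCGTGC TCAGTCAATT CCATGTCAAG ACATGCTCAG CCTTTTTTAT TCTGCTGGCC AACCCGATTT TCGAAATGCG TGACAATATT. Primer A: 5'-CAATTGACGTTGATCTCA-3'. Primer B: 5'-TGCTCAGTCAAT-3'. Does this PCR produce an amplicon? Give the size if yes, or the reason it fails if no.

No product — both primers anneal to the same strand and extend in the same direction.

Primer A (CAATTGACGTTGATCTCA) matches the top strand at positions 34–51 (3' end points downstream).
Primer B (TGCTCAGTCAAT) also matches the top strand directly, at positions 108–119 — its reverse complement ATTGACTGAGCA is not present.
Both primers anneal to the bottom strand with 3' ends pointing the same way, so neither can prime synthesis back toward the other.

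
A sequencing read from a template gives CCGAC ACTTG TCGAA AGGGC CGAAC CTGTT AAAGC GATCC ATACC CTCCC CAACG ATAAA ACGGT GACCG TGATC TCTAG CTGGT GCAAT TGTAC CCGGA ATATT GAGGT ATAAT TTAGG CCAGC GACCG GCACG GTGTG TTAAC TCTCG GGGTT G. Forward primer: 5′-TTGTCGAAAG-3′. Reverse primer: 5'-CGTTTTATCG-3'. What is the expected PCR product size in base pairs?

Scanning the template, TTGTCGAAAG occurs at positions 8–17; this primer anneals to the bottom strand there with its 3' end pointing downstream.
The reverse primer's reverse complement is CGATAAAACG, which matches the template at positions 54–63.
The product runs from position 8 to position 63, so its length is 63 − 8 + 1 = 56 bp.

56 bp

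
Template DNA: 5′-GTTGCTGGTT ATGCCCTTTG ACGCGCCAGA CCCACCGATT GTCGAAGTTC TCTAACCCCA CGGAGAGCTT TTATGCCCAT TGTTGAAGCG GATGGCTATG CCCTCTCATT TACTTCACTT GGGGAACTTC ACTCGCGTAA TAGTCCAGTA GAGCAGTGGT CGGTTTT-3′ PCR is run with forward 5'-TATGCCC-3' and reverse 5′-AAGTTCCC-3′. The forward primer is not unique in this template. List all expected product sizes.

The forward primer TATGCCC matches the top strand at positions 10–16, 72–78, 97–103.
The reverse primer's reverse complement is GGGAACTT, matching at positions 122–129.
Each forward site pairs with the reverse site to give a product ending at position 129: sizes 120, 58, 33 bp.

120 bp, 58 bp, 33 bp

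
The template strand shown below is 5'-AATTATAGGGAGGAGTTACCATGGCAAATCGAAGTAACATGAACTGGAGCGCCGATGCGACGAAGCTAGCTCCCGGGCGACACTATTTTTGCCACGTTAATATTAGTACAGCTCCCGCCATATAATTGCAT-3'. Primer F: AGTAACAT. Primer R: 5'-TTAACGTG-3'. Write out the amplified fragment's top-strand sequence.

5'-AGTAACATGAACTGGAGCGCCGATGCGACGAAGCTAGCTCCCGGGCGACACTATTTTTGCCACGTTAA-3'

Scanning the template, AGTAACAT occurs at positions 33–40; this primer anneals to the bottom strand there with its 3' end pointing downstream.
Taking the reverse complement of TTAACGTG gives CACGTTAA, found at positions 93–100 on the template; the primer anneals here to the top strand with its 3' end pointing upstream.
The product is the template from position 33 through 100 (68 bp).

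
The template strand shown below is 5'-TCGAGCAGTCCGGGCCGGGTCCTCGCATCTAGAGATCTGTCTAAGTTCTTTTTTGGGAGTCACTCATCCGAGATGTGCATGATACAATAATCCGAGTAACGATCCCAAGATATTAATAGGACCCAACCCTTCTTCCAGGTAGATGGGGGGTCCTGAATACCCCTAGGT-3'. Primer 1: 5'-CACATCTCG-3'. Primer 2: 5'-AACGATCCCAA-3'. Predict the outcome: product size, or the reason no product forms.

No product — the primers' 3' ends point away from each other.

Primer 1 (CACATCTCG) has reverse complement CGAGATGTG, which matches the top strand at positions 69–77; primer 1 anneals to the top strand there with its 3' end pointing upstream toward position 69.
Primer 2 (AACGATCCCAA) matches the top strand directly at positions 98–108; it anneals to the bottom strand with its 3' end pointing downstream toward position 108.
The 3' ends diverge (primer 1 extends toward position 1, primer 2 toward position 168), so the primers never converge on a shared product.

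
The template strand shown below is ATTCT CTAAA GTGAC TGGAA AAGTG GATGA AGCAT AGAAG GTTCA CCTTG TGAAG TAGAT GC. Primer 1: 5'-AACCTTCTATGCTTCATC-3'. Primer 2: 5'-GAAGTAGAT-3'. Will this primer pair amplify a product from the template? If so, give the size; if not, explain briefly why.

No product — the primers' 3' ends point away from each other.

Primer 1 (AACCTTCTATGCTTCATC) has reverse complement GATGAAGCATAGAAGGTT, which matches the top strand at positions 26–43; primer 1 anneals to the top strand there with its 3' end pointing upstream toward position 26.
Primer 2 (GAAGTAGAT) matches the top strand directly at positions 52–60; it anneals to the bottom strand with its 3' end pointing downstream toward position 60.
The 3' ends diverge (primer 1 extends toward position 1, primer 2 toward position 62), so the primers never converge on a shared product.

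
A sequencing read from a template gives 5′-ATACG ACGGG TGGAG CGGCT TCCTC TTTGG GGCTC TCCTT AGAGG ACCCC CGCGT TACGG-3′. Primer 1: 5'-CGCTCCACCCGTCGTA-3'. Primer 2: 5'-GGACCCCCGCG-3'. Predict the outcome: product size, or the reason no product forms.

No product — the primers' 3' ends point away from each other.

Primer 1 (CGCTCCACCCGTCGTA) has reverse complement TACGACGGGTGGAGCG, which matches the top strand at positions 2–17; primer 1 anneals to the top strand there with its 3' end pointing upstream toward position 2.
Primer 2 (GGACCCCCGCG) matches the top strand directly at positions 44–54; it anneals to the bottom strand with its 3' end pointing downstream toward position 54.
The 3' ends diverge (primer 1 extends toward position 1, primer 2 toward position 60), so the primers never converge on a shared product.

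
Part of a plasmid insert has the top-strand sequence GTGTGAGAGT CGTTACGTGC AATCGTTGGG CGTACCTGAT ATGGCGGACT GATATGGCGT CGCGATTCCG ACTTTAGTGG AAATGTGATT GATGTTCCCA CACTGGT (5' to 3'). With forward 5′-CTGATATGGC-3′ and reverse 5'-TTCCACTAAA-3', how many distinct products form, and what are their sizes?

The forward primer CTGATATGGC matches the top strand at positions 36–45, 49–58.
The reverse primer's reverse complement is TTTAGTGGAA, matching at positions 73–82.
Each forward site pairs with the reverse site to give a product ending at position 82: sizes 47, 34 bp.

Two products: 47 bp, 34 bp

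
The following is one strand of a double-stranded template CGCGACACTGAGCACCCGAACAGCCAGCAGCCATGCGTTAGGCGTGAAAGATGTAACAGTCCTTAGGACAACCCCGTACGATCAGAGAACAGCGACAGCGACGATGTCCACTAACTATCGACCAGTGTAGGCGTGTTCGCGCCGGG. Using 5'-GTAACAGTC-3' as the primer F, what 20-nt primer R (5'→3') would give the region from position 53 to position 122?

5'-GTCGATAGTTAGTGGACATC-3'

The product's 3' end on the top strand is position 122.
The reverse primer anneals to the top strand over positions 103–122, i.e. to GATGTCCACTAACTATCGAC.
Its sequence written 5'→3' is the reverse complement: GTCGATAGTTAGTGGACATC.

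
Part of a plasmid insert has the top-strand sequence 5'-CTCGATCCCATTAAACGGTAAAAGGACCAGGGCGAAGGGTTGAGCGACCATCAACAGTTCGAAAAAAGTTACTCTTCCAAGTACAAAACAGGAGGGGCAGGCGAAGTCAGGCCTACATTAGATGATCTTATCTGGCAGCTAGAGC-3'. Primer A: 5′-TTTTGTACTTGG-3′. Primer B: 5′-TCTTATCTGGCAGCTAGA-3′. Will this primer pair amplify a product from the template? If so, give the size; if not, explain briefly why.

Primer A (TTTTGTACTTGG) has reverse complement CCAAGTACAAAA, which matches the top strand at positions 77–88; primer A anneals to the top strand there with its 3' end pointing upstream toward position 77.
Primer B (TCTTATCTGGCAGCTAGA) matches the top strand directly at positions 126–143; it anneals to the bottom strand with its 3' end pointing downstream toward position 143.
The 3' ends diverge (primer A extends toward position 1, primer B toward position 145), so the primers never converge on a shared product.

No product — the primers' 3' ends point away from each other.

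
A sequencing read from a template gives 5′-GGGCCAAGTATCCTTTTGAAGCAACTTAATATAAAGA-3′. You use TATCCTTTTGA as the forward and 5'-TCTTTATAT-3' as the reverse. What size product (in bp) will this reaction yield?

Scanning the template, TATCCTTTTGA occurs at positions 9–19; this primer anneals to the bottom strand there with its 3' end pointing downstream.
Reverse complement of the reverse primer: ATATAAAGA. This occurs on the top strand at positions 29–37.
The product runs from position 9 to position 37, so its length is 37 − 9 + 1 = 29 bp.

29 bp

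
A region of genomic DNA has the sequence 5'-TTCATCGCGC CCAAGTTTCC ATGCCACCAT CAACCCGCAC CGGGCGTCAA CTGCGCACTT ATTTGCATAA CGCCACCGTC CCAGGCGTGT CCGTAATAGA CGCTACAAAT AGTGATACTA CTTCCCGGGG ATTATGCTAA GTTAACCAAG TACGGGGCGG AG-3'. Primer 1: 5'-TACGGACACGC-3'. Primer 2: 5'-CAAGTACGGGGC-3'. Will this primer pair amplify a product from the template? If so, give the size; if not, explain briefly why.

Primer 1 (TACGGACACGC) has reverse complement GCGTGTCCGTA, which matches the top strand at positions 85–95; primer 1 anneals to the top strand there with its 3' end pointing upstream toward position 85.
Primer 2 (CAAGTACGGGGC) matches the top strand directly at positions 147–158; it anneals to the bottom strand with its 3' end pointing downstream toward position 158.
The 3' ends diverge (primer 1 extends toward position 1, primer 2 toward position 162), so the primers never converge on a shared product.

No product — the primers' 3' ends point away from each other.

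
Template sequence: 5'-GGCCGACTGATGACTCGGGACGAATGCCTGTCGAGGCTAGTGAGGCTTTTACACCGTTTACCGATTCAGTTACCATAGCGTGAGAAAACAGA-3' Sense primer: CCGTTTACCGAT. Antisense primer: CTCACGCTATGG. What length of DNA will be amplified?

31 bp

Forward primer CCGTTTACCGAT is found on the top strand at positions 54–65.
Taking the reverse complement of CTCACGCTATGG gives CCATAGCGTGAG, found at positions 73–84 on the template; the primer anneals here to the top strand with its 3' end pointing upstream.
Amplicon spans positions 54–84: 31 bp.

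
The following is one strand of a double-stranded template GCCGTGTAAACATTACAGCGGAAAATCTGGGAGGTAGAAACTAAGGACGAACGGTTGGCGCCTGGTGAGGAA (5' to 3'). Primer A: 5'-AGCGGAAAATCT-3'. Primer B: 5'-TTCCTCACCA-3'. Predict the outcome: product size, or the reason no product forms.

Yes — a 56 bp product.

Primer A (AGCGGAAAATCT) matches the top strand at positions 17–28; it acts as a forward primer.
Primer B's reverse complement is TGGTGAGGAA, matching the top strand at positions 63–72; it acts as a reverse primer.
The 3' ends face each other across positions 17–72, giving a 56 bp product.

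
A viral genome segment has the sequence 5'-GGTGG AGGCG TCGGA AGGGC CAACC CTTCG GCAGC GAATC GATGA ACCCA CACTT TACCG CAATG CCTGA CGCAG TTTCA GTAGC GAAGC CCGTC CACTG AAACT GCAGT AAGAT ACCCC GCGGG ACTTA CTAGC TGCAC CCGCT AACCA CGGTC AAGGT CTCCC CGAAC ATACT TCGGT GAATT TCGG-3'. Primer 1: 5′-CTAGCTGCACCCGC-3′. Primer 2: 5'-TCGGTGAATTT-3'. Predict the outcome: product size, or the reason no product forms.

No product — both primers anneal to the same strand and extend in the same direction.

Primer 1 (CTAGCTGCACCCGC) matches the top strand at positions 131–144 (3' end points downstream).
Primer 2 (TCGGTGAATTT) also matches the top strand directly, at positions 176–186 — its reverse complement AAATTCACCGA is not present.
Both primers anneal to the bottom strand with 3' ends pointing the same way, so neither can prime synthesis back toward the other.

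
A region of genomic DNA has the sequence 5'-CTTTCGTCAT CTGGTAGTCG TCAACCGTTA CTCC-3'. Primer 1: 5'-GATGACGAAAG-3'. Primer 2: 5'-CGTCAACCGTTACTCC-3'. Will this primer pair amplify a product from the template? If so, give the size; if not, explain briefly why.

Primer 1 (GATGACGAAAG) has reverse complement CTTTCGTCATC, which matches the top strand at positions 1–11; primer 1 anneals to the top strand there with its 3' end pointing upstream toward position 1.
Primer 2 (CGTCAACCGTTACTCC) matches the top strand directly at positions 19–34; it anneals to the bottom strand with its 3' end pointing downstream toward position 34.
The 3' ends diverge (primer 1 extends toward position 1, primer 2 toward position 34), so the primers never converge on a shared product.

No product — the primers' 3' ends point away from each other.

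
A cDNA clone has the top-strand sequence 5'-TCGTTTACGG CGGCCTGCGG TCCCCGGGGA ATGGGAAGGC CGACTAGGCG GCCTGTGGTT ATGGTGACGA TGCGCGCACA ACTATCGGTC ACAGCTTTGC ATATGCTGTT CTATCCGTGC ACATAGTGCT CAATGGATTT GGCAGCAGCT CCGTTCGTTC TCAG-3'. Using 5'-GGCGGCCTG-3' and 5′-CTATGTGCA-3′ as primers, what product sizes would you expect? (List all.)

118 bp, 80 bp

The forward primer GGCGGCCTG matches the top strand at positions 9–17, 47–55.
The reverse primer's reverse complement is TGCACATAG, matching at positions 118–126.
Each forward site pairs with the reverse site to give a product ending at position 126: sizes 118, 80 bp.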